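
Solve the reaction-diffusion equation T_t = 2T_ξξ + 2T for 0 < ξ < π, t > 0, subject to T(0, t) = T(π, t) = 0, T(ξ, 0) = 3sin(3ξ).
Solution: Substitute T = exp(2t)u, i.e. u = exp(-2t)T.
By the product rule, T_t = exp(2t)(u_t + 2u), T_ξξ = exp(2t)u_ξξ.
Substituting into the PDE and dividing by exp(2t): u_t + 2u = 2u_ξξ + 2u.
The lower-order terms cancel, leaving the standard heat equation u_t = 2u_ξξ.
Initial data for u: u(ξ,0) = T(ξ,0) = 3sin(3ξ). The boundary conditions carry over: u(0,t) = u(π,t) = 0.
Solve for u:
  Using separation of variables u = X(ξ)G(t):
  Eigenfunctions: sin(nξ), n = 1, 2, 3, ...
  General solution: u(ξ, t) = Σ c_n sin(nξ) exp(-2n² t)
  Matching u(ξ,0) = 3sin(3ξ) term by term: c_3=3.
Hence u(ξ,t) = 3exp(-18t)sin(3ξ).
Transform back: T(ξ,t) = exp(2t)u(ξ,t).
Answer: T(ξ, t) = 3exp(-16t)sin(3ξ)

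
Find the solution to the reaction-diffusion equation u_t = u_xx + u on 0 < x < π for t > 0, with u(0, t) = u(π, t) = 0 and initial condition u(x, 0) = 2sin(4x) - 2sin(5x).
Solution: Substitute u = exp(t)w.
Then u_t = exp(t)(w_t + w), u_xx = exp(t)w_xx; substituting and dividing by exp(t), the lower-order terms cancel: w_t = w_xx (standard heat equation).
Data for w: w(x,0) = u(x,0) = 2sin(4x) - 2sin(5x). The boundary conditions carry over: w(0,t) = w(π,t) = 0.
Separating variables: w = Σ c_n exp(-n²t) sin(nx). From w(x,0) = 2sin(4x) - 2sin(5x): c_4=2, c_5=-2.
So w(x,t) = 2exp(-16t)sin(4x) - 2exp(-25t)sin(5x), and u(x,t) = exp(t)w(x,t).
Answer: u(x, t) = 2exp(-15t)sin(4x) - 2exp(-24t)sin(5x)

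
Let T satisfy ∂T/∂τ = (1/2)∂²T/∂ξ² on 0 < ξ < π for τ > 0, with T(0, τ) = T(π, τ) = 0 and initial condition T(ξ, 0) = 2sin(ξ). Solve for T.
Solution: Using separation of variables T = X(ξ)G(τ):
Eigenfunctions: sin(nξ), n = 1, 2, 3, ...
General solution: T(ξ, τ) = Σ c_n sin(nξ) exp(-n² τ/2)
Matching T(ξ,0) = 2sin(ξ) term by term: c_1=2.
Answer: T(ξ, τ) = 2exp(-τ/2)sin(ξ)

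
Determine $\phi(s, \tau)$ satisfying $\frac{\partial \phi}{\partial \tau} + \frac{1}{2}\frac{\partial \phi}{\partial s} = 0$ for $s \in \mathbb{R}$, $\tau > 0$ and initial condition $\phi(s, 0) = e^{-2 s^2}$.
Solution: By characteristics ($ds/d\tau = 1/2$), $\phi(s,\tau) = f(s - \frac{1}{2}\tau)$ with $f = \phi( \cdot , 0)$.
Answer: $\phi(s, \tau) = e^{-2 (-\tau/2 + s)^2}$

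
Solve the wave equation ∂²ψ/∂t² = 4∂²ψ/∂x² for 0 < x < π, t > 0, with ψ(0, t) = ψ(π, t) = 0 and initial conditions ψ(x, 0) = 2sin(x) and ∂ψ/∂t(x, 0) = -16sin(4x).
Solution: Using separation of variables ψ = X(x)T(t):
Eigenfunctions: sin(nx), n = 1, 2, 3, ...
General solution: ψ(x, t) = Σ [A_n cos(2n t) + B_n sin(2n t)] sin(nx)
From ψ(x,0) = 2sin(x): A_1=2. From ψ_t(x,0) = -16sin(4x), using ψ_t(x,0) = Σ ω_n B_n sin(nx) with ω_n = 2n: B_4 = (-16)/8 = -2.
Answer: ψ(x, t) = -2sin(8t)sin(4x) + 2sin(x)cos(2t)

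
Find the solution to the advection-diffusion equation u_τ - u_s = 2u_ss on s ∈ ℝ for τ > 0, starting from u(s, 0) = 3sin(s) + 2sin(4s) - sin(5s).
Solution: Change to a moving frame: let η = s + τ, σ = τ and write u(s,τ) = w(η,σ).
By the chain rule u_τ = w_σ + w_η, u_s = w_η, u_ss = w_ηη.
Then u_τ - u_s = w_σ: the advection term cancels and the PDE becomes the heat equation w_σ = 2w_ηη on η ∈ ℝ.
Initial data: w(η,0) = u(η,0) = 3sin(η) + 2sin(4η) - sin(5η).
On η ∈ ℝ each mode satisfies (sin(nη))″ = -n² sin(nη), so exp(-2n²σ) sin(nη) solves the heat equation; by superposition w(η,σ) = Σ c_n exp(-2n²σ) sin(nη).
Reading off the coefficients: c_1=3, c_4=2, c_5=-1, so w(η,σ) = 3exp(-2σ)sin(η) + 2exp(-32σ)sin(4η) - exp(-50σ)sin(5η).
Substituting back η = s + τ, σ = τ: u(s,τ) = w(s + τ, τ).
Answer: u(s, τ) = 3exp(-2τ)sin(s + τ) + 2exp(-32τ)sin(4s + 4τ) - exp(-50τ)sin(5s + 5τ)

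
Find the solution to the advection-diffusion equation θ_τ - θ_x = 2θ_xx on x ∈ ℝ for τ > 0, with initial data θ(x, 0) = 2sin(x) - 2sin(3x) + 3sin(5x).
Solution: Change to a moving frame: let η = x + τ, σ = τ and write θ(x,τ) = u(η,σ).
By the chain rule θ_τ = u_σ + u_η, θ_x = u_η, θ_xx = u_ηη.
Then θ_τ - θ_x = u_σ: the advection term cancels and the PDE becomes the heat equation u_σ = 2u_ηη on η ∈ ℝ.
Initial data: u(η,0) = θ(η,0) = 2sin(η) - 2sin(3η) + 3sin(5η).
On η ∈ ℝ each mode satisfies (sin(nη))″ = -n² sin(nη), so exp(-2n²σ) sin(nη) solves the heat equation; by superposition u(η,σ) = Σ c_n exp(-2n²σ) sin(nη).
Reading off the coefficients: c_1=2, c_3=-2, c_5=3, so u(η,σ) = 2exp(-2σ)sin(η) - 2exp(-18σ)sin(3η) + 3exp(-50σ)sin(5η).
Substituting back η = x + τ, σ = τ: θ(x,τ) = u(x + τ, τ).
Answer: θ(x, τ) = 2exp(-2τ)sin(x + τ) - 2exp(-18τ)sin(3x + 3τ) + 3exp(-50τ)sin(5x + 5τ)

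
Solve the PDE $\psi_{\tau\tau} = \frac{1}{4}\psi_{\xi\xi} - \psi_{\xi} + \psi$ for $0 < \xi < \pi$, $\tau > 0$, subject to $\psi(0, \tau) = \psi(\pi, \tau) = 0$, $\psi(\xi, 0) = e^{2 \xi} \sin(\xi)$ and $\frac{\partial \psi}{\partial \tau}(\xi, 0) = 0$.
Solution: Substitute $\psi = e^{2\xi}u$, i.e. $u = e^{-2\xi}\psi$.
By the product rule, $\psi_{\xi} = e^{2\xi}(u_{\xi} + 2u)$, $\psi_{\xi\xi} = e^{2\xi}(u_{\xi\xi} + 4u_{\xi} + 4u)$, $\psi_{\tau\tau} = e^{2\xi}u_{\tau\tau}$.
Substituting into the PDE and dividing by $e^{2\xi}$: $u_{\tau\tau} = \frac{1}{4}(u_{\xi\xi} + 4u_{\xi} + 4u) - (u_{\xi} + 2u) + u$.
The lower-order terms cancel, leaving the standard wave equation $u_{\tau\tau} = \frac{1}{4}u_{\xi\xi}$.
Initial data for $u$: $u(\xi,0) = e^{-2\xi}\psi(\xi,0) = \sin(\xi)$; $u_{\tau}(\xi,0) = e^{-2\xi}\psi_{\tau}(\xi,0) = 0$. The boundary conditions carry over: $u(0,\tau) = u(\pi,\tau) = 0$.
Solve for $u$:
  Using separation of variables $u = X(\xi)T(\tau)$:
  Eigenfunctions: $\sin(n\xi)$, $n = 1, 2, 3, \ldots$
  General solution: $u(\xi, \tau) = \sum [A_n \cos(n \tau/2) + B_n \sin(n \tau/2)] \sin(n\xi)$
  From $u(\xi,0) = \sin(\xi)$: $A_1=1$. From $u_{\tau}(\xi,0) = 0$: all $B_n = 0$.
Hence $u(\xi,\tau) = \sin(\xi) \cos(\tau/2)$.
Transform back: $\psi(\xi,\tau) = e^{2\xi}u(\xi,\tau)$.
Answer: $\psi(\xi, \tau) = e^{2 \xi} \sin(\xi) \cos(\tau/2)$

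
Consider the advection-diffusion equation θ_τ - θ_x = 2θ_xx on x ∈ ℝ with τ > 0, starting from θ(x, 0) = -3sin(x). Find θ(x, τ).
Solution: Change to a moving frame: let η = x + τ, σ = τ and write θ(x,τ) = u(η,σ).
By the chain rule θ_τ = u_σ + u_η, θ_x = u_η, θ_xx = u_ηη.
Then θ_τ - θ_x = u_σ: the advection term cancels and the PDE becomes the heat equation u_σ = 2u_ηη on η ∈ ℝ.
Initial data: u(η,0) = θ(η,0) = -3sin(η).
On η ∈ ℝ each mode satisfies (sin(nη))″ = -n² sin(nη), so exp(-2n²σ) sin(nη) solves the heat equation; by superposition u(η,σ) = Σ c_n exp(-2n²σ) sin(nη).
Reading off the coefficients: c_1=-3, so u(η,σ) = -3exp(-2σ)sin(η).
Substituting back η = x + τ, σ = τ: θ(x,τ) = u(x + τ, τ).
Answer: θ(x, τ) = -3exp(-2τ)sin(x + τ)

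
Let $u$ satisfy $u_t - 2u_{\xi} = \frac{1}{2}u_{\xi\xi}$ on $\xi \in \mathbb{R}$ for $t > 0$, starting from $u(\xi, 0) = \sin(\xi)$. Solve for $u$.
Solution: Moving frame: $\eta = \xi + 2t$, $\sigma = t$, $u = w(\eta,\sigma)$, so $u_t = w_{\sigma} + 2w_{\eta}$ and $u_{\xi\xi} = w_{\eta\eta}$.
Hence $u_t - 2u_{\xi} = w_{\sigma}$ and the PDE becomes the heat equation $w_{\sigma} = \frac{1}{2}w_{\eta\eta}$ on $\eta \in \mathbb{R}$.
Initial data: $w(\eta,0) = u(\eta,0) = \sin(\eta)$. Each mode $\sin(n\eta)$ decays as $e^{-n^2\sigma/2}$ on $\mathbb{R}$, so $w(\eta,\sigma) = \sum c_n e^{-n^2\sigma/2} \sin(n\eta)$ with $c_1=1$: $w(\eta,\sigma) = e^{-\sigma/2} \sin(\eta)$.
Substituting back: $u(\xi,t) = w(\xi + 2t, t)$.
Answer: $u(\xi, t) = e^{-t/2} \sin(\xi + 2 t)$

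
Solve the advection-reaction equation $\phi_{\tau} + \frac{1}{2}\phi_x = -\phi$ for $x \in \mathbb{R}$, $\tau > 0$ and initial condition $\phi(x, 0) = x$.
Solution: Substitute $\phi = e^{-\tau}u$.
Then $\phi_{\tau} = e^{-\tau}(u_{\tau} - u)$, $\phi_x = e^{-\tau}u_x$; substituting and dividing by $e^{-\tau}$, the lower-order terms cancel: $u_{\tau} + \frac{1}{2}u_x = 0$ (standard advection equation).
Data for $u$: $u(x,0) = \phi(x,0) = x$.
By characteristics ($dx/d\tau = 1/2$), $u(x,\tau) = f(x - \frac{1}{2}\tau)$ with $f = u( \cdot , 0)$.
So $u(x,\tau) = x - \frac{1}{2} \tau$, and $\phi(x,\tau) = e^{-\tau}u(x,\tau)$.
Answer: $\phi(x, \tau) = -\frac{1}{2} \tau e^{-\tau} + x e^{-\tau}$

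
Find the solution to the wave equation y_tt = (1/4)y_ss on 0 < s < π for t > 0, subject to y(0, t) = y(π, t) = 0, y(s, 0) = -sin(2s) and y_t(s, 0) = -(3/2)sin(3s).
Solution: Separating variables: y = Σ [A_n cos(ω_n t) + B_n sin(ω_n t)] sin(ns), ω_n = n/2. From ICs (B_n = velocity coefficient / ω_n): A_2=-1, B_3=-1.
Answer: y(s, t) = -sin(2s)cos(t) - sin(3s)sin(3t/2)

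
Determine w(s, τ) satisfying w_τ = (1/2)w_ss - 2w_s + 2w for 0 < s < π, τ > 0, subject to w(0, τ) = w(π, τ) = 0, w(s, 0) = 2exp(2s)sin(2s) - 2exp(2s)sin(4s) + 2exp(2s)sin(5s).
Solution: Substitute w = exp(2s)u, i.e. u = exp(-2s)w.
By the product rule, w_s = exp(2s)(u_s + 2u), w_ss = exp(2s)(u_ss + 4u_s + 4u), w_τ = exp(2s)u_τ.
Substituting into the PDE and dividing by exp(2s): u_τ = (1/2)(u_ss + 4u_s + 4u) - 2(u_s + 2u) + 2u.
The lower-order terms cancel, leaving the standard heat equation u_τ = (1/2)u_ss.
Initial data for u: u(s,0) = exp(-2s)w(s,0) = 2sin(2s) - 2sin(4s) + 2sin(5s). The boundary conditions carry over: u(0,τ) = u(π,τ) = 0.
Solve for u:
  Using separation of variables u = X(s)T(τ):
  Eigenfunctions: sin(ns), n = 1, 2, 3, ...
  General solution: u(s, τ) = Σ c_n sin(ns) exp(-n² τ/2)
  Matching u(s,0) = 2sin(2s) - 2sin(4s) + 2sin(5s) term by term: c_2=2, c_4=-2, c_5=2.
Hence u(s,τ) = 2exp(-2τ)sin(2s) - 2exp(-8τ)sin(4s) + 2exp(-25τ/2)sin(5s).
Transform back: w(s,τ) = exp(2s)u(s,τ).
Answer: w(s, τ) = 2exp(2s)exp(-2τ)sin(2s) - 2exp(2s)exp(-8τ)sin(4s) + 2exp(2s)exp(-25τ/2)sin(5s)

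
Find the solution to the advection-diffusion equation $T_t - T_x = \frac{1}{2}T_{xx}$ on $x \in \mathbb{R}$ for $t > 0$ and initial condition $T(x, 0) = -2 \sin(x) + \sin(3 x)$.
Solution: Change to a moving frame: let $\eta = x + t$, $\sigma = t$ and write $T(x,t) = u(\eta,\sigma)$.
By the chain rule $T_t = u_{\sigma} + u_{\eta}$, $T_x = u_{\eta}$, $T_{xx} = u_{\eta\eta}$.
Then $T_t - T_x = u_{\sigma}$: the advection term cancels and the PDE becomes the heat equation $u_{\sigma} = \frac{1}{2}u_{\eta\eta}$ on $\eta \in \mathbb{R}$.
Initial data: $u(\eta,0) = T(\eta,0) = -2 \sin(\eta) + \sin(3 \eta)$.
On $\eta \in \mathbb{R}$ each mode satisfies $(\sin(n\eta))'' = -n^2 \sin(n\eta)$, so $e^{-n^2\sigma/2} \sin(n\eta)$ solves the heat equation; by superposition $u(\eta,\sigma) = \sum c_n e^{-n^2\sigma/2} \sin(n\eta)$.
Reading off the coefficients: $c_1=-2, c_3=1$, so $u(\eta,\sigma) = -2 e^{-\sigma/2} \sin(\eta) + e^{-9 \sigma/2} \sin(3 \eta)$.
Substituting back $\eta = x + t$, $\sigma = t$: $T(x,t) = u(x + t, t)$.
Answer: $T(x, t) = -2 e^{-t/2} \sin(t + x) + e^{-9 t/2} \sin(3 t + 3 x)$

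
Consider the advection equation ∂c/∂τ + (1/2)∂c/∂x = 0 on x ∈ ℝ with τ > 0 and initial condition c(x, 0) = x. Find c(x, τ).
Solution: By method of characteristics (waves move right with speed 1/2):
Along characteristics x - (1/2)τ = const, c is constant, so c(x,τ) = f(x - (1/2)τ) with f = c(·, 0).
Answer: c(x, τ) = x - (1/2)τ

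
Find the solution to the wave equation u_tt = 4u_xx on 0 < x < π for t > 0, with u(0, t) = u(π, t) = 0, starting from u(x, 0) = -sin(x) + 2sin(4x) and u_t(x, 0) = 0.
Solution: Using separation of variables u = X(x)T(t):
Eigenfunctions: sin(nx), n = 1, 2, 3, ...
General solution: u(x, t) = Σ [A_n cos(2n t) + B_n sin(2n t)] sin(nx)
From u(x,0) = -sin(x) + 2sin(4x): A_1=-1, A_4=2. From u_t(x,0) = 0: all B_n = 0.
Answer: u(x, t) = -sin(x)cos(2t) + 2sin(4x)cos(8t)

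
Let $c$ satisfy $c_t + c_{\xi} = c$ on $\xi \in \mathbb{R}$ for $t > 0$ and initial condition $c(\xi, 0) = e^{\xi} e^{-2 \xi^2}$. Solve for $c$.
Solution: Substitute $c = e^{\xi}u$.
Then $c_{\xi} = e^{\xi}(u_{\xi} + u)$, $c_t = e^{\xi}u_t$; substituting and dividing by $e^{\xi}$, the lower-order terms cancel: $u_t + u_{\xi} = 0$ (standard advection equation).
Data for $u$: $u(\xi,0) = e^{-\xi}c(\xi,0) = e^{-2 \xi^2}$.
By characteristics ($d\xi/dt = 1$), $u(\xi,t) = f(\xi - t)$ with $f = u( \cdot , 0)$.
So $u(\xi,t) = e^{-2 (-t + \xi)^2}$, and $c(\xi,t) = e^{\xi}u(\xi,t)$.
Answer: $c(\xi, t) = e^{\xi} e^{-2 (\xi - t)^2}$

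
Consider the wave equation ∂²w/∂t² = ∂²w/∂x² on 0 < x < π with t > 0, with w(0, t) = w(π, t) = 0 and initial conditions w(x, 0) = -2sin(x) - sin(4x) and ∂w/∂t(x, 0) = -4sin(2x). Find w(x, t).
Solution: Using separation of variables w = X(x)T(t):
Eigenfunctions: sin(nx), n = 1, 2, 3, ...
General solution: w(x, t) = Σ [A_n cos(n t) + B_n sin(n t)] sin(nx)
From w(x,0) = -2sin(x) - sin(4x): A_1=-2, A_4=-1. From w_t(x,0) = -4sin(2x), using w_t(x,0) = Σ ω_n B_n sin(nx) with ω_n = n: B_2 = (-4)/2 = -2.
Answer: w(x, t) = -2sin(2t)sin(2x) - 2sin(x)cos(t) - sin(4x)cos(4t)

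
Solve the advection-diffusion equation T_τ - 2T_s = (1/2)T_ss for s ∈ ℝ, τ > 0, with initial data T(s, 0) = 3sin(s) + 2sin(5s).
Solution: Moving frame: η = s + 2τ, σ = τ, T = u(η,σ), so T_τ = u_σ + 2u_η and T_ss = u_ηη.
Hence T_τ - 2T_s = u_σ and the PDE becomes the heat equation u_σ = (1/2)u_ηη on η ∈ ℝ.
Initial data: u(η,0) = T(η,0) = 3sin(η) + 2sin(5η). Each mode sin(nη) decays as exp(-n²σ/2) on ℝ, so u(η,σ) = Σ c_n exp(-n²σ/2) sin(nη) with c_1=3, c_5=2: u(η,σ) = 3exp(-σ/2)sin(η) + 2exp(-25σ/2)sin(5η).
Substituting back: T(s,τ) = u(s + 2τ, τ).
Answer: T(s, τ) = 3exp(-τ/2)sin(s + 2τ) + 2exp(-25τ/2)sin(5s + 10τ)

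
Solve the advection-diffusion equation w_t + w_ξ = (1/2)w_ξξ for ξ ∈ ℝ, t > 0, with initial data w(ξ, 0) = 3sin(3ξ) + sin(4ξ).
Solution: Moving frame: η = ξ - t, σ = t, w = u(η,σ), so w_t = u_σ - u_η and w_ξξ = u_ηη.
Hence w_t + w_ξ = u_σ and the PDE becomes the heat equation u_σ = (1/2)u_ηη on η ∈ ℝ.
Initial data: u(η,0) = w(η,0) = 3sin(3η) + sin(4η). Each mode sin(nη) decays as exp(-n²σ/2) on ℝ, so u(η,σ) = Σ c_n exp(-n²σ/2) sin(nη) with c_3=3, c_4=1: u(η,σ) = exp(-8σ)sin(4η) + 3exp(-9σ/2)sin(3η).
Substituting back: w(ξ,t) = u(ξ - t, t).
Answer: w(ξ, t) = -exp(-8t)sin(4t - 4ξ) - 3exp(-9t/2)sin(3t - 3ξ)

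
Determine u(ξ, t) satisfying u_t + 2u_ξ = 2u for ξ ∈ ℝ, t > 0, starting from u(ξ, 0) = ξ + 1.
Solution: Substitute u = exp(2t)w, i.e. w = exp(-2t)u.
By the product rule, u_t = exp(2t)(w_t + 2w), u_ξ = exp(2t)w_ξ.
Substituting into the PDE and dividing by exp(2t): w_t + 2w + 2w_ξ = 2w.
The lower-order terms cancel, leaving the standard advection equation w_t + 2w_ξ = 0.
Initial data for w: w(ξ,0) = u(ξ,0) = ξ + 1.
Solve for w:
  By method of characteristics (waves move right with speed 2):
  Along characteristics ξ - 2t = const, w is constant, so w(ξ,t) = f(ξ - 2t) with f = w(·, 0).
Hence w(ξ,t) = -2t + ξ + 1.
Transform back: u(ξ,t) = exp(2t)w(ξ,t).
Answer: u(ξ, t) = -2texp(2t) + ξexp(2t) + exp(2t)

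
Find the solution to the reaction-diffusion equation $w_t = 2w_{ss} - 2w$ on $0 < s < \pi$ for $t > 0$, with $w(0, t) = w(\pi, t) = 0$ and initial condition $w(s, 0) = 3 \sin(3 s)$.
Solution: Substitute $w = e^{-2t}u$, i.e. $u = e^{2t}w$.
By the product rule, $w_t = e^{-2t}(u_t - 2u)$, $w_{ss} = e^{-2t}u_{ss}$.
Substituting into the PDE and dividing by $e^{-2t}$: $u_t - 2u = 2u_{ss} - 2u$.
The lower-order terms cancel, leaving the standard heat equation $u_t = 2u_{ss}$.
Initial data for $u$: $u(s,0) = w(s,0) = 3 \sin(3 s)$. The boundary conditions carry over: $u(0,t) = u(\pi,t) = 0$.
Solve for $u$:
  Using separation of variables $u = X(s)T(t)$:
  Eigenfunctions: $\sin(ns)$, $n = 1, 2, 3, \ldots$
  General solution: $u(s, t) = \sum c_n \sin(ns) e^{-2n^2 t}$
  Matching $u(s,0) = 3 \sin(3 s)$ term by term: $c_3=3$.
Hence $u(s,t) = 3 e^{-18 t} \sin(3 s)$.
Transform back: $w(s,t) = e^{-2t}u(s,t)$.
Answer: $w(s, t) = 3 e^{-20 t} \sin(3 s)$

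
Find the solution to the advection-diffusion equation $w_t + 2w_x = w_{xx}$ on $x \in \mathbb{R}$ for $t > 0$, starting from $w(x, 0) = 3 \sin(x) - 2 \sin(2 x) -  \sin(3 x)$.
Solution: Change to a moving frame: let $\eta = x - 2t$, $\sigma = t$ and write $w(x,t) = u(\eta,\sigma)$.
By the chain rule $w_t = u_{\sigma} - 2u_{\eta}$, $w_x = u_{\eta}$, $w_{xx} = u_{\eta\eta}$.
Then $w_t + 2w_x = u_{\sigma}$: the advection term cancels and the PDE becomes the heat equation $u_{\sigma} = u_{\eta\eta}$ on $\eta \in \mathbb{R}$.
Initial data: $u(\eta,0) = w(\eta,0) = 3 \sin(\eta) - 2 \sin(2 \eta) - \sin(3 \eta)$.
On $\eta \in \mathbb{R}$ each mode satisfies $(\sin(n\eta))'' = -n^2 \sin(n\eta)$, so $e^{-n^2\sigma} \sin(n\eta)$ solves the heat equation; by superposition $u(\eta,\sigma) = \sum c_n e^{-n^2\sigma} \sin(n\eta)$.
Reading off the coefficients: $c_1=3, c_2=-2, c_3=-1$, so $u(\eta,\sigma) = 3 e^{-\sigma} \sin(\eta) - 2 e^{-4 \sigma} \sin(2 \eta) - e^{-9 \sigma} \sin(3 \eta)$.
Substituting back $\eta = x - 2t$, $\sigma = t$: $w(x,t) = u(x - 2t, t)$.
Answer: $w(x, t) = -3 e^{-t} \sin(2 t - x) + 2 e^{-4 t} \sin(4 t - 2 x) + e^{-9 t} \sin(6 t - 3 x)$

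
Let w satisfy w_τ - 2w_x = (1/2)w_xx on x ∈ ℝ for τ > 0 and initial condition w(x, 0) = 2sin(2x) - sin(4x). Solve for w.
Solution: Change to a moving frame: let η = x + 2τ, σ = τ and write w(x,τ) = u(η,σ).
By the chain rule w_τ = u_σ + 2u_η, w_x = u_η, w_xx = u_ηη.
Then w_τ - 2w_x = u_σ: the advection term cancels and the PDE becomes the heat equation u_σ = (1/2)u_ηη on η ∈ ℝ.
Initial data: u(η,0) = w(η,0) = 2sin(2η) - sin(4η).
On η ∈ ℝ each mode satisfies (sin(nη))″ = -n² sin(nη), so exp(-n²σ/2) sin(nη) solves the heat equation; by superposition u(η,σ) = Σ c_n exp(-n²σ/2) sin(nη).
Reading off the coefficients: c_2=2, c_4=-1, so u(η,σ) = 2exp(-2σ)sin(2η) - exp(-8σ)sin(4η).
Substituting back η = x + 2τ, σ = τ: w(x,τ) = u(x + 2τ, τ).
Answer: w(x, τ) = 2exp(-2τ)sin(2x + 4τ) - exp(-8τ)sin(4x + 8τ)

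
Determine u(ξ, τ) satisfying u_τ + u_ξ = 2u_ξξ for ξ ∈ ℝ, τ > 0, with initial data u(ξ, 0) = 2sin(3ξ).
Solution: Change to a moving frame: let η = ξ - τ, σ = τ and write u(ξ,τ) = w(η,σ).
By the chain rule u_τ = w_σ - w_η, u_ξ = w_η, u_ξξ = w_ηη.
Then u_τ + u_ξ = w_σ: the advection term cancels and the PDE becomes the heat equation w_σ = 2w_ηη on η ∈ ℝ.
Initial data: w(η,0) = u(η,0) = 2sin(3η).
On η ∈ ℝ each mode satisfies (sin(nη))″ = -n² sin(nη), so exp(-2n²σ) sin(nη) solves the heat equation; by superposition w(η,σ) = Σ c_n exp(-2n²σ) sin(nη).
Reading off the coefficients: c_3=2, so w(η,σ) = 2exp(-18σ)sin(3η).
Substituting back η = ξ - τ, σ = τ: u(ξ,τ) = w(ξ - τ, τ).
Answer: u(ξ, τ) = 2exp(-18τ)sin(3ξ - 3τ)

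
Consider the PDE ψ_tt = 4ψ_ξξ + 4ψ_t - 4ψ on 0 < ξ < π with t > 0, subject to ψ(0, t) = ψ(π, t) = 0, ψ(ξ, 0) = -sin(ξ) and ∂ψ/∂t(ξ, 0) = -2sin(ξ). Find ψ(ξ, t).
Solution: Substitute ψ = exp(2t)u.
Then ψ_t = exp(2t)(u_t + 2u), ψ_tt = exp(2t)(u_tt + 4u_t + 4u), ψ_ξξ = exp(2t)u_ξξ; substituting and dividing by exp(2t), the lower-order terms cancel: u_tt = 4u_ξξ (standard wave equation).
Data for u: u(ξ,0) = ψ(ξ,0) = -sin(ξ); u_t(ξ,0) = ψ_t(ξ,0) - 2ψ(ξ,0) = 0. The boundary conditions carry over: u(0,t) = u(π,t) = 0.
Separating variables: u = Σ [A_n cos(ω_n t) + B_n sin(ω_n t)] sin(nξ), ω_n = 2n. From ICs: A_1=-1.
So u(ξ,t) = -sin(ξ)cos(2t), and ψ(ξ,t) = exp(2t)u(ξ,t).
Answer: ψ(ξ, t) = -exp(2t)sin(ξ)cos(2t)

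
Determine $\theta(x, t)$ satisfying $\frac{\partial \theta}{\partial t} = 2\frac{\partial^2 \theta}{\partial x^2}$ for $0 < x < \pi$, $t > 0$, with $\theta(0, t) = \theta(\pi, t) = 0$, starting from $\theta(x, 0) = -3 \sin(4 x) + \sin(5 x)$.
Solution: Using separation of variables $\theta = X(x)G(t)$:
Eigenfunctions: $\sin(nx)$, $n = 1, 2, 3, \ldots$
General solution: $\theta(x, t) = \sum c_n \sin(nx) e^{-2n^2 t}$
Matching $\theta(x,0) = -3 \sin(4 x) + \sin(5 x)$ term by term: $c_4=-3, c_5=1$.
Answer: $\theta(x, t) = -3 e^{-32 t} \sin(4 x) + e^{-50 t} \sin(5 x)$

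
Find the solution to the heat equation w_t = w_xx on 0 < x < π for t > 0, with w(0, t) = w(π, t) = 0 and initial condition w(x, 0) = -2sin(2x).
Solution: Separating variables: w = Σ c_n exp(-n²t) sin(nx). From w(x,0) = -2sin(2x): c_2=-2.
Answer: w(x, t) = -2exp(-4t)sin(2x)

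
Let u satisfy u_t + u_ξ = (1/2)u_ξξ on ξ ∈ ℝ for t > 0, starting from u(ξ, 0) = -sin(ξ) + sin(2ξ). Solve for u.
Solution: Change to a moving frame: let η = ξ - t, σ = t and write u(ξ,t) = w(η,σ).
By the chain rule u_t = w_σ - w_η, u_ξ = w_η, u_ξξ = w_ηη.
Then u_t + u_ξ = w_σ: the advection term cancels and the PDE becomes the heat equation w_σ = (1/2)w_ηη on η ∈ ℝ.
Initial data: w(η,0) = u(η,0) = -sin(η) + sin(2η).
On η ∈ ℝ each mode satisfies (sin(nη))″ = -n² sin(nη), so exp(-n²σ/2) sin(nη) solves the heat equation; by superposition w(η,σ) = Σ c_n exp(-n²σ/2) sin(nη).
Reading off the coefficients: c_1=-1, c_2=1, so w(η,σ) = exp(-2σ)sin(2η) - exp(-σ/2)sin(η).
Substituting back η = ξ - t, σ = t: u(ξ,t) = w(ξ - t, t).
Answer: u(ξ, t) = -exp(-2t)sin(2t - 2ξ) + exp(-t/2)sin(t - ξ)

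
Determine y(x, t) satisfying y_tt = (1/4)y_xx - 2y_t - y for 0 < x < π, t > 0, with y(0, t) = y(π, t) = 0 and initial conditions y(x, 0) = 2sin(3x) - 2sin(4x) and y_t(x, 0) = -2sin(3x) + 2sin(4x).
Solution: Substitute y = exp(-t)u, i.e. u = exp(t)y.
By the product rule, y_t = exp(-t)(u_t - u), y_tt = exp(-t)(u_tt - 2u_t + u), y_xx = exp(-t)u_xx.
Substituting into the PDE and dividing by exp(-t): u_tt - 2u_t + u = (1/4)u_xx - 2(u_t - u) - u.
The lower-order terms cancel, leaving the standard wave equation u_tt = (1/4)u_xx.
Initial data for u: u(x,0) = y(x,0) = 2sin(3x) - 2sin(4x); u_t(x,0) = y_t(x,0) + y(x,0) = 0. The boundary conditions carry over: u(0,t) = u(π,t) = 0.
Solve for u:
  Using separation of variables u = X(x)T(t):
  Eigenfunctions: sin(nx), n = 1, 2, 3, ...
  General solution: u(x, t) = Σ [A_n cos(n t/2) + B_n sin(n t/2)] sin(nx)
  From u(x,0) = 2sin(3x) - 2sin(4x): A_3=2, A_4=-2. From u_t(x,0) = 0: all B_n = 0.
Hence u(x,t) = 2sin(3x)cos(3t/2) - 2sin(4x)cos(2t).
Transform back: y(x,t) = exp(-t)u(x,t).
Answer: y(x, t) = 2exp(-t)sin(3x)cos(3t/2) - 2exp(-t)sin(4x)cos(2t)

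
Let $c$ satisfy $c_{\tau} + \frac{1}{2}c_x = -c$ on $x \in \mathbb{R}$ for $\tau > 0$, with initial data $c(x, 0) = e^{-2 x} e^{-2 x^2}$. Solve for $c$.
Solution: Substitute $c = e^{-2x}u$.
Then $c_x = e^{-2x}(u_x - 2u)$, $c_{\tau} = e^{-2x}u_{\tau}$; substituting and dividing by $e^{-2x}$, the lower-order terms cancel: $u_{\tau} + \frac{1}{2}u_x = 0$ (standard advection equation).
Data for $u$: $u(x,0) = e^{2x}c(x,0) = e^{-2 x^2}$.
By characteristics ($dx/d\tau = 1/2$), $u(x,\tau) = f(x - \frac{1}{2}\tau)$ with $f = u( \cdot , 0)$.
So $u(x,\tau) = e^{-2 (x - \tau/2)^2}$, and $c(x,\tau) = e^{-2x}u(x,\tau)$.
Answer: $c(x, \tau) = e^{-2 x} e^{-2 (-\tau/2 + x)^2}$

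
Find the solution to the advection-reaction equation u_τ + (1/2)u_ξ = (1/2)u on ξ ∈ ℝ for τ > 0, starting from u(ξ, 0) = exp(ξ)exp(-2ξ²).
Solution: Substitute u = exp(ξ)w, i.e. w = exp(-ξ)u.
By the product rule, u_ξ = exp(ξ)(w_ξ + w), u_τ = exp(ξ)w_τ.
Substituting into the PDE and dividing by exp(ξ): w_τ + (1/2)(w_ξ + w) = (1/2)w.
The lower-order terms cancel, leaving the standard advection equation w_τ + (1/2)w_ξ = 0.
Initial data for w: w(ξ,0) = exp(-ξ)u(ξ,0) = exp(-2ξ²).
Solve for w:
  By method of characteristics (waves move right with speed 1/2):
  Along characteristics ξ - (1/2)τ = const, w is constant, so w(ξ,τ) = f(ξ - (1/2)τ) with f = w(·, 0).
Hence w(ξ,τ) = exp(-2(ξ - τ/2)²).
Transform back: u(ξ,τ) = exp(ξ)w(ξ,τ).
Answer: u(ξ, τ) = exp(ξ)exp(-2(ξ - τ/2)²)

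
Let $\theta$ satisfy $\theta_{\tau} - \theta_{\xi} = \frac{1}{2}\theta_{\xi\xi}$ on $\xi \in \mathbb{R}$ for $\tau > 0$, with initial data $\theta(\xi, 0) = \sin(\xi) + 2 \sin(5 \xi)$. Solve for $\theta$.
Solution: Change to a moving frame: let $\eta = \xi + \tau$, $\sigma = \tau$ and write $\theta(\xi,\tau) = u(\eta,\sigma)$.
By the chain rule $\theta_{\tau} = u_{\sigma} + u_{\eta}$, $\theta_{\xi} = u_{\eta}$, $\theta_{\xi\xi} = u_{\eta\eta}$.
Then $\theta_{\tau} - \theta_{\xi} = u_{\sigma}$: the advection term cancels and the PDE becomes the heat equation $u_{\sigma} = \frac{1}{2}u_{\eta\eta}$ on $\eta \in \mathbb{R}$.
Initial data: $u(\eta,0) = \theta(\eta,0) = \sin(\eta) + 2 \sin(5 \eta)$.
On $\eta \in \mathbb{R}$ each mode satisfies $(\sin(n\eta))'' = -n^2 \sin(n\eta)$, so $e^{-n^2\sigma/2} \sin(n\eta)$ solves the heat equation; by superposition $u(\eta,\sigma) = \sum c_n e^{-n^2\sigma/2} \sin(n\eta)$.
Reading off the coefficients: $c_1=1, c_5=2$, so $u(\eta,\sigma) = e^{-\sigma/2} \sin(\eta) + 2 e^{-25 \sigma/2} \sin(5 \eta)$.
Substituting back $\eta = \xi + \tau$, $\sigma = \tau$: $\theta(\xi,\tau) = u(\xi + \tau, \tau)$.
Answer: $\theta(\xi, \tau) = e^{-\tau/2} \sin(\tau + \xi) + 2 e^{-25 \tau/2} \sin(5 \tau + 5 \xi)$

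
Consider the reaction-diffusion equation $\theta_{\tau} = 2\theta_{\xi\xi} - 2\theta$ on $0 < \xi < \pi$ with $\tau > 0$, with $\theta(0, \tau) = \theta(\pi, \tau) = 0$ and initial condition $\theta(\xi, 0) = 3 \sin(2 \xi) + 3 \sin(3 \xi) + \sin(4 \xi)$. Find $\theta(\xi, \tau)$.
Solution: Substitute $\theta = e^{-2\tau}u$.
Then $\theta_{\tau} = e^{-2\tau}(u_{\tau} - 2u)$, $\theta_{\xi\xi} = e^{-2\tau}u_{\xi\xi}$; substituting and dividing by $e^{-2\tau}$, the lower-order terms cancel: $u_{\tau} = 2u_{\xi\xi}$ (standard heat equation).
Data for $u$: $u(\xi,0) = \theta(\xi,0) = 3 \sin(2 \xi) + 3 \sin(3 \xi) + \sin(4 \xi)$. The boundary conditions carry over: $u(0,\tau) = u(\pi,\tau) = 0$.
Separating variables: $u = \sum c_n e^{-2n^2\tau} \sin(n\xi)$. From $u(\xi,0) = 3 \sin(2 \xi) + 3 \sin(3 \xi) + \sin(4 \xi)$: $c_2=3, c_3=3, c_4=1$.
So $u(\xi,\tau) = 3 e^{-8 \tau} \sin(2 \xi) + 3 e^{-18 \tau} \sin(3 \xi) + e^{-32 \tau} \sin(4 \xi)$, and $\theta(\xi,\tau) = e^{-2\tau}u(\xi,\tau)$.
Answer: $\theta(\xi, \tau) = 3 e^{-10 \tau} \sin(2 \xi) + 3 e^{-20 \tau} \sin(3 \xi) + e^{-34 \tau} \sin(4 \xi)$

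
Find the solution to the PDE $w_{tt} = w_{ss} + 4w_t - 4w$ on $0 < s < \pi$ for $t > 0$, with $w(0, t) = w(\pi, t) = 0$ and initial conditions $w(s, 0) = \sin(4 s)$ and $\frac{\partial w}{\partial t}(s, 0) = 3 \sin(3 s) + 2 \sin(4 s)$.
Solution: Substitute $w = e^{2t}u$, i.e. $u = e^{-2t}w$.
By the product rule, $w_t = e^{2t}(u_t + 2u)$, $w_{tt} = e^{2t}(u_{tt} + 4u_t + 4u)$, $w_{ss} = e^{2t}u_{ss}$.
Substituting into the PDE and dividing by $e^{2t}$: $u_{tt} + 4u_t + 4u = u_{ss} + 4(u_t + 2u) - 4u$.
The lower-order terms cancel, leaving the standard wave equation $u_{tt} = u_{ss}$.
Initial data for $u$: $u(s,0) = w(s,0) = \sin(4 s)$; $u_t(s,0) = w_t(s,0) - 2w(s,0) = 3 \sin(3 s)$. The boundary conditions carry over: $u(0,t) = u(\pi,t) = 0$.
Solve for $u$:
  Using separation of variables $u = X(s)T(t)$:
  Eigenfunctions: $\sin(ns)$, $n = 1, 2, 3, \ldots$
  General solution: $u(s, t) = \sum [A_n \cos(n t) + B_n \sin(n t)] \sin(ns)$
  From $u(s,0) = \sin(4 s)$: $A_4=1$. From $u_t(s,0) = 3 \sin(3 s)$, using $u_t(s,0) = \sum \omega_n B_n \sin(ns)$ with $\omega_n = n$: $B_3 = 3/3 = 1$.
Hence $u(s,t) = \sin(3 s) \sin(3 t) + \sin(4 s) \cos(4 t)$.
Transform back: $w(s,t) = e^{2t}u(s,t)$.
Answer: $w(s, t) = e^{2 t} \sin(3 s) \sin(3 t) + e^{2 t} \sin(4 s) \cos(4 t)$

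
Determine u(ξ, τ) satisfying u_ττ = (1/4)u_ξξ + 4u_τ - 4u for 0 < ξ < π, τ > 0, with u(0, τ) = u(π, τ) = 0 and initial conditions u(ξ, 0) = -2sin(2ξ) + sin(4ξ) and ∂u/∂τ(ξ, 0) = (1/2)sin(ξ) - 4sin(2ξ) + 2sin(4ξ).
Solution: Substitute u = exp(2τ)w, i.e. w = exp(-2τ)u.
By the product rule, u_τ = exp(2τ)(w_τ + 2w), u_ττ = exp(2τ)(w_ττ + 4w_τ + 4w), u_ξξ = exp(2τ)w_ξξ.
Substituting into the PDE and dividing by exp(2τ): w_ττ + 4w_τ + 4w = (1/4)w_ξξ + 4(w_τ + 2w) - 4w.
The lower-order terms cancel, leaving the standard wave equation w_ττ = (1/4)w_ξξ.
Initial data for w: w(ξ,0) = u(ξ,0) = -2sin(2ξ) + sin(4ξ); w_τ(ξ,0) = u_τ(ξ,0) - 2u(ξ,0) = (1/2)sin(ξ). The boundary conditions carry over: w(0,τ) = w(π,τ) = 0.
Solve for w:
  Using separation of variables w = X(ξ)T(τ):
  Eigenfunctions: sin(nξ), n = 1, 2, 3, ...
  General solution: w(ξ, τ) = Σ [A_n cos(n τ/2) + B_n sin(n τ/2)] sin(nξ)
  From w(ξ,0) = -2sin(2ξ) + sin(4ξ): A_2=-2, A_4=1. From w_τ(ξ,0) = (1/2)sin(ξ), using w_τ(ξ,0) = Σ ω_n B_n sin(nξ) with ω_n = n/2: B_1 = (1/2)/(1/2) = 1.
Hence w(ξ,τ) = sin(ξ)sin(τ/2) - 2sin(2ξ)cos(τ) + sin(4ξ)cos(2τ).
Transform back: u(ξ,τ) = exp(2τ)w(ξ,τ).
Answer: u(ξ, τ) = exp(2τ)sin(ξ)sin(τ/2) - 2exp(2τ)sin(2ξ)cos(τ) + exp(2τ)sin(4ξ)cos(2τ)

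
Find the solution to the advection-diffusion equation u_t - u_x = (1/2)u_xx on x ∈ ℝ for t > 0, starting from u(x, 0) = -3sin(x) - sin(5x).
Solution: Moving frame: η = x + t, σ = t, u = w(η,σ), so u_t = w_σ + w_η and u_xx = w_ηη.
Hence u_t - u_x = w_σ and the PDE becomes the heat equation w_σ = (1/2)w_ηη on η ∈ ℝ.
Initial data: w(η,0) = u(η,0) = -3sin(η) - sin(5η). Each mode sin(nη) decays as exp(-n²σ/2) on ℝ, so w(η,σ) = Σ c_n exp(-n²σ/2) sin(nη) with c_1=-3, c_5=-1: w(η,σ) = -3exp(-σ/2)sin(η) - exp(-25σ/2)sin(5η).
Substituting back: u(x,t) = w(x + t, t).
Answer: u(x, t) = -3exp(-t/2)sin(t + x) - exp(-25t/2)sin(5t + 5x)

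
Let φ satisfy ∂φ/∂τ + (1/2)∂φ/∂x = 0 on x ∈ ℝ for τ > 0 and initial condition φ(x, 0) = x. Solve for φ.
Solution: By characteristics (dx/dτ = 1/2), φ(x,τ) = f(x - (1/2)τ) with f = φ(·, 0).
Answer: φ(x, τ) = x - (1/2)τ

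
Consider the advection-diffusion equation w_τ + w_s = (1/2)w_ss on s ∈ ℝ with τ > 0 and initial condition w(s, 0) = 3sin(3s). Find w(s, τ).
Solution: Change to a moving frame: let η = s - τ, σ = τ and write w(s,τ) = u(η,σ).
By the chain rule w_τ = u_σ - u_η, w_s = u_η, w_ss = u_ηη.
Then w_τ + w_s = u_σ: the advection term cancels and the PDE becomes the heat equation u_σ = (1/2)u_ηη on η ∈ ℝ.
Initial data: u(η,0) = w(η,0) = 3sin(3η).
On η ∈ ℝ each mode satisfies (sin(nη))″ = -n² sin(nη), so exp(-n²σ/2) sin(nη) solves the heat equation; by superposition u(η,σ) = Σ c_n exp(-n²σ/2) sin(nη).
Reading off the coefficients: c_3=3, so u(η,σ) = 3exp(-9σ/2)sin(3η).
Substituting back η = s - τ, σ = τ: w(s,τ) = u(s - τ, τ).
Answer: w(s, τ) = 3exp(-9τ/2)sin(3s - 3τ)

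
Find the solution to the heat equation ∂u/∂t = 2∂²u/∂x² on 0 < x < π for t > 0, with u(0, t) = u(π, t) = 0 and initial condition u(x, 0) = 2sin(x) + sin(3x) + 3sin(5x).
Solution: Separating variables: u = Σ c_n exp(-2n²t) sin(nx). From u(x,0) = 2sin(x) + sin(3x) + 3sin(5x): c_1=2, c_3=1, c_5=3.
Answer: u(x, t) = 2exp(-2t)sin(x) + exp(-18t)sin(3x) + 3exp(-50t)sin(5x)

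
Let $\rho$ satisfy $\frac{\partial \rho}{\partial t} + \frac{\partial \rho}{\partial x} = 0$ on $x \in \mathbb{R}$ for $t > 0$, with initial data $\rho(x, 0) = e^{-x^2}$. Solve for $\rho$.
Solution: By method of characteristics (waves move right with speed 1):
Along characteristics $x - t =$ const, $\rho$ is constant, so $\rho(x,t) = f(x - t)$ with $f = \rho( \cdot , 0)$.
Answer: $\rho(x, t) = e^{-(-t + x)^2}$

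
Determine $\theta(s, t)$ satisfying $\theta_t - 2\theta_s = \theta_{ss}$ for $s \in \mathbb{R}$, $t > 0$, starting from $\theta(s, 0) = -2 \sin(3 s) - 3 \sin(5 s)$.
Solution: Moving frame: $\eta = s + 2t$, $\sigma = t$, $\theta = u(\eta,\sigma)$, so $\theta_t = u_{\sigma} + 2u_{\eta}$ and $\theta_{ss} = u_{\eta\eta}$.
Hence $\theta_t - 2\theta_s = u_{\sigma}$ and the PDE becomes the heat equation $u_{\sigma} = u_{\eta\eta}$ on $\eta \in \mathbb{R}$.
Initial data: $u(\eta,0) = \theta(\eta,0) = -2 \sin(3 \eta) - 3 \sin(5 \eta)$. Each mode $\sin(n\eta)$ decays as $e^{-n^2\sigma}$ on $\mathbb{R}$, so $u(\eta,\sigma) = \sum c_n e^{-n^2\sigma} \sin(n\eta)$ with $c_3=-2, c_5=-3$: $u(\eta,\sigma) = -2 e^{-9 \sigma} \sin(3 \eta) - 3 e^{-25 \sigma} \sin(5 \eta)$.
Substituting back: $\theta(s,t) = u(s + 2t, t)$.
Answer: $\theta(s, t) = -2 e^{-9 t} \sin(3 s + 6 t) - 3 e^{-25 t} \sin(5 s + 10 t)$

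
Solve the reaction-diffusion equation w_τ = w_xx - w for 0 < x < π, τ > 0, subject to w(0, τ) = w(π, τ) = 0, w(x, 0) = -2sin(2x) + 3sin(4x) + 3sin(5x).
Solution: Substitute w = exp(-τ)u, i.e. u = exp(τ)w.
By the product rule, w_τ = exp(-τ)(u_τ - u), w_xx = exp(-τ)u_xx.
Substituting into the PDE and dividing by exp(-τ): u_τ - u = u_xx - u.
The lower-order terms cancel, leaving the standard heat equation u_τ = u_xx.
Initial data for u: u(x,0) = w(x,0) = -2sin(2x) + 3sin(4x) + 3sin(5x). The boundary conditions carry over: u(0,τ) = u(π,τ) = 0.
Solve for u:
  Using separation of variables u = X(x)T(τ):
  Eigenfunctions: sin(nx), n = 1, 2, 3, ...
  General solution: u(x, τ) = Σ c_n sin(nx) exp(-n² τ)
  Matching u(x,0) = -2sin(2x) + 3sin(4x) + 3sin(5x) term by term: c_2=-2, c_4=3, c_5=3.
Hence u(x,τ) = -2exp(-4τ)sin(2x) + 3exp(-16τ)sin(4x) + 3exp(-25τ)sin(5x).
Transform back: w(x,τ) = exp(-τ)u(x,τ).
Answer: w(x, τ) = -2exp(-5τ)sin(2x) + 3exp(-17τ)sin(4x) + 3exp(-26τ)sin(5x)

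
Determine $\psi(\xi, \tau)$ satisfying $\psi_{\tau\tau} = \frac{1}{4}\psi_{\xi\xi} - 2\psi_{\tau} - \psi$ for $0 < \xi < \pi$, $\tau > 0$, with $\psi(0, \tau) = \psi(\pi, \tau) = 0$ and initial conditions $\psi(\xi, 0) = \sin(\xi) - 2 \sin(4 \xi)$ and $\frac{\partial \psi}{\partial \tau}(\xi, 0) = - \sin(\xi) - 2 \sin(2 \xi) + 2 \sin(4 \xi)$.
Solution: Substitute $\psi = e^{-\tau}u$.
Then $\psi_{\tau} = e^{-\tau}(u_{\tau} - u)$, $\psi_{\tau\tau} = e^{-\tau}(u_{\tau\tau} - 2u_{\tau} + u)$, $\psi_{\xi\xi} = e^{-\tau}u_{\xi\xi}$; substituting and dividing by $e^{-\tau}$, the lower-order terms cancel: $u_{\tau\tau} = \frac{1}{4}u_{\xi\xi}$ (standard wave equation).
Data for $u$: $u(\xi,0) = \psi(\xi,0) = \sin(\xi) - 2 \sin(4 \xi)$; $u_{\tau}(\xi,0) = \psi_{\tau}(\xi,0) + \psi(\xi,0) = -2 \sin(2 \xi)$. The boundary conditions carry over: $u(0,\tau) = u(\pi,\tau) = 0$.
Separating variables: $u = \sum [A_n \cos(\omega_n \tau) + B_n \sin(\omega_n \tau)] \sin(n\xi)$, $\omega_n = n/2$. From ICs ($B_n$ = velocity coefficient / $\omega_n$): $A_1=1, A_4=-2, B_2=-2$.
So $u(\xi,\tau) = \sin(\xi) \cos(\tau/2) - 2 \sin(2 \xi) \sin(\tau) - 2 \sin(4 \xi) \cos(2 \tau)$, and $\psi(\xi,\tau) = e^{-\tau}u(\xi,\tau)$.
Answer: $\psi(\xi, \tau) = -2 e^{-\tau} \sin(\tau) \sin(2 \xi) + e^{-\tau} \sin(\xi) \cos(\tau/2) - 2 e^{-\tau} \sin(4 \xi) \cos(2 \tau)$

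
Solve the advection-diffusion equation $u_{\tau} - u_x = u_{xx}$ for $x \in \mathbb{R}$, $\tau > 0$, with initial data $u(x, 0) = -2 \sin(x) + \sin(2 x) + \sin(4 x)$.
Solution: Moving frame: $\eta = x + \tau$, $\sigma = \tau$, $u = w(\eta,\sigma)$, so $u_{\tau} = w_{\sigma} + w_{\eta}$ and $u_{xx} = w_{\eta\eta}$.
Hence $u_{\tau} - u_x = w_{\sigma}$ and the PDE becomes the heat equation $w_{\sigma} = w_{\eta\eta}$ on $\eta \in \mathbb{R}$.
Initial data: $w(\eta,0) = u(\eta,0) = -2 \sin(\eta) + \sin(2 \eta) + \sin(4 \eta)$. Each mode $\sin(n\eta)$ decays as $e^{-n^2\sigma}$ on $\mathbb{R}$, so $w(\eta,\sigma) = \sum c_n e^{-n^2\sigma} \sin(n\eta)$ with $c_1=-2, c_2=1, c_4=1$: $w(\eta,\sigma) = -2 e^{-\sigma} \sin(\eta) + e^{-4 \sigma} \sin(2 \eta) + e^{-16 \sigma} \sin(4 \eta)$.
Substituting back: $u(x,\tau) = w(x + \tau, \tau)$.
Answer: $u(x, \tau) = -2 e^{-\tau} \sin(\tau + x) + e^{-4 \tau} \sin(2 \tau + 2 x) + e^{-16 \tau} \sin(4 \tau + 4 x)$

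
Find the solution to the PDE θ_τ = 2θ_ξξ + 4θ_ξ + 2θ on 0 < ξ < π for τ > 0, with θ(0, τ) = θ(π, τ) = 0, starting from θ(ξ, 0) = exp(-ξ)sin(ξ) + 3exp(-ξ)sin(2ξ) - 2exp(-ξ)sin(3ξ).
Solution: Substitute θ = exp(-ξ)u, i.e. u = exp(ξ)θ.
By the product rule, θ_ξ = exp(-ξ)(u_ξ - u), θ_ξξ = exp(-ξ)(u_ξξ - 2u_ξ + u), θ_τ = exp(-ξ)u_τ.
Substituting into the PDE and dividing by exp(-ξ): u_τ = 2(u_ξξ - 2u_ξ + u) + 4(u_ξ - u) + 2u.
The lower-order terms cancel, leaving the standard heat equation u_τ = 2u_ξξ.
Initial data for u: u(ξ,0) = exp(ξ)θ(ξ,0) = sin(ξ) + 3sin(2ξ) - 2sin(3ξ). The boundary conditions carry over: u(0,τ) = u(π,τ) = 0.
Solve for u:
  Using separation of variables u = X(ξ)G(τ):
  Eigenfunctions: sin(nξ), n = 1, 2, 3, ...
  General solution: u(ξ, τ) = Σ c_n sin(nξ) exp(-2n² τ)
  Matching u(ξ,0) = sin(ξ) + 3sin(2ξ) - 2sin(3ξ) term by term: c_1=1, c_2=3, c_3=-2.
Hence u(ξ,τ) = exp(-2τ)sin(ξ) + 3exp(-8τ)sin(2ξ) - 2exp(-18τ)sin(3ξ).
Transform back: θ(ξ,τ) = exp(-ξ)u(ξ,τ).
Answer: θ(ξ, τ) = exp(-ξ)exp(-2τ)sin(ξ) + 3exp(-ξ)exp(-8τ)sin(2ξ) - 2exp(-ξ)exp(-18τ)sin(3ξ)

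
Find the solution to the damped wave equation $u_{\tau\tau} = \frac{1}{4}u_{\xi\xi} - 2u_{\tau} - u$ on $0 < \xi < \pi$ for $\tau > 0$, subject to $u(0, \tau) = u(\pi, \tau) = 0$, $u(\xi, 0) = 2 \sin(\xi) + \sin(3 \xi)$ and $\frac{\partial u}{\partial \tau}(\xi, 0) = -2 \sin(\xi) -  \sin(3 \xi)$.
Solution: Substitute $u = e^{-\tau}w$, i.e. $w = e^{\tau}u$.
By the product rule, $u_{\tau} = e^{-\tau}(w_{\tau} - w)$, $u_{\tau\tau} = e^{-\tau}(w_{\tau\tau} - 2w_{\tau} + w)$, $u_{\xi\xi} = e^{-\tau}w_{\xi\xi}$.
Substituting into the PDE and dividing by $e^{-\tau}$: $w_{\tau\tau} - 2w_{\tau} + w = \frac{1}{4}w_{\xi\xi} - 2(w_{\tau} - w) - w$.
The lower-order terms cancel, leaving the standard wave equation $w_{\tau\tau} = \frac{1}{4}w_{\xi\xi}$.
Initial data for $w$: $w(\xi,0) = u(\xi,0) = 2 \sin(\xi) + \sin(3 \xi)$; $w_{\tau}(\xi,0) = u_{\tau}(\xi,0) + u(\xi,0) = 0$. The boundary conditions carry over: $w(0,\tau) = w(\pi,\tau) = 0$.
Solve for $w$:
  Using separation of variables $w = X(\xi)T(\tau)$:
  Eigenfunctions: $\sin(n\xi)$, $n = 1, 2, 3, \ldots$
  General solution: $w(\xi, \tau) = \sum [A_n \cos(n \tau/2) + B_n \sin(n \tau/2)] \sin(n\xi)$
  From $w(\xi,0) = 2 \sin(\xi) + \sin(3 \xi)$: $A_1=2, A_3=1$. From $w_{\tau}(\xi,0) = 0$: all $B_n = 0$.
Hence $w(\xi,\tau) = 2 \sin(\xi) \cos(\tau/2) + \sin(3 \xi) \cos(3 \tau/2)$.
Transform back: $u(\xi,\tau) = e^{-\tau}w(\xi,\tau)$.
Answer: $u(\xi, \tau) = 2 e^{-\tau} \sin(\xi) \cos(\tau/2) + e^{-\tau} \sin(3 \xi) \cos(3 \tau/2)$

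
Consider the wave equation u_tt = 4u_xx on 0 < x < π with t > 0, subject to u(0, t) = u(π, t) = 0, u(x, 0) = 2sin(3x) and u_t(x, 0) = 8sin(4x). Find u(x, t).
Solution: Using separation of variables u = X(x)T(t):
Eigenfunctions: sin(nx), n = 1, 2, 3, ...
General solution: u(x, t) = Σ [A_n cos(2n t) + B_n sin(2n t)] sin(nx)
From u(x,0) = 2sin(3x): A_3=2. From u_t(x,0) = 8sin(4x), using u_t(x,0) = Σ ω_n B_n sin(nx) with ω_n = 2n: B_4 = 8/8 = 1.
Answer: u(x, t) = sin(8t)sin(4x) + 2sin(3x)cos(6t)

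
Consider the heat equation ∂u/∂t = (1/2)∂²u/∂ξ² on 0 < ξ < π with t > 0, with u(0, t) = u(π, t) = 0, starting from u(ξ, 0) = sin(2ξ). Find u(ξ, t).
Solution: Separating variables: u = Σ c_n exp(-n²t/2) sin(nξ). From u(ξ,0) = sin(2ξ): c_2=1.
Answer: u(ξ, t) = exp(-2t)sin(2ξ)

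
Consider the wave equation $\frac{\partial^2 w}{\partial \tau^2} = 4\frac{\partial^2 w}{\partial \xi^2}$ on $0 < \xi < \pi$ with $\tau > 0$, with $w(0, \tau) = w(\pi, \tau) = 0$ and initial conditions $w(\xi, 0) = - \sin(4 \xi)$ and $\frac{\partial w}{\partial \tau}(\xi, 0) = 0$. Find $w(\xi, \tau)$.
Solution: Using separation of variables $w = X(\xi)T(\tau)$:
Eigenfunctions: $\sin(n\xi)$, $n = 1, 2, 3, \ldots$
General solution: $w(\xi, \tau) = \sum [A_n \cos(2n \tau) + B_n \sin(2n \tau)] \sin(n\xi)$
From $w(\xi,0) = - \sin(4 \xi)$: $A_4=-1$. From $w_{\tau}(\xi,0) = 0$: all $B_n = 0$.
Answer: $w(\xi, \tau) = - \sin(4 \xi) \cos(8 \tau)$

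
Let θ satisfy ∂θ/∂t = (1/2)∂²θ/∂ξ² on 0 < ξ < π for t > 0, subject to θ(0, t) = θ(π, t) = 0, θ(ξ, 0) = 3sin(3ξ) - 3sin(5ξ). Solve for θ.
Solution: Using separation of variables θ = X(ξ)G(t):
Eigenfunctions: sin(nξ), n = 1, 2, 3, ...
General solution: θ(ξ, t) = Σ c_n sin(nξ) exp(-n² t/2)
Matching θ(ξ,0) = 3sin(3ξ) - 3sin(5ξ) term by term: c_3=3, c_5=-3.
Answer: θ(ξ, t) = 3exp(-9t/2)sin(3ξ) - 3exp(-25t/2)sin(5ξ)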